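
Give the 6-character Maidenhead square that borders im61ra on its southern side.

IM60rx

Latitude subsquare a = 0; −1 → -1, wraps to 23 = x, carry into square.
Latitude square 1; −1 → 0.
The longitude characters are unchanged.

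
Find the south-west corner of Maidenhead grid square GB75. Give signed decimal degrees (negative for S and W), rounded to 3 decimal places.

Field G=6, B=1: +6·20° lon, +1·10° lat → SW at lon -60°, lat -80°.
Square 7, 5: +7·2° lon, +5·1° lat → SW at lon -46°, lat -75°.
latitude -75.000, longitude -46.000.

-75.000, -46.000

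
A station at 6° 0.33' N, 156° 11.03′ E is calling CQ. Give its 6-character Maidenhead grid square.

QJ86ca

Add 180° to longitude and 90° to latitude: 336.1838, 96.0055.
Field: lon ⌊336.1838/20⌋ = 16 → Q; lat ⌊96.0055/10⌋ = 9 → J.
Square: lon ⌊16.1838/2⌋ = 8; lat ⌊6.0055/1⌋ = 6.
Subsquare: lon ⌊0.1838/0.0833333⌋ = 2 → c; lat ⌊0.0055/0.0416667⌋ = 0 → a.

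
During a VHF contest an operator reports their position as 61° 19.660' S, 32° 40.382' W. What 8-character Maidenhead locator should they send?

HC38pq91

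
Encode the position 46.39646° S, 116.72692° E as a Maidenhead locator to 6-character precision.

Offset from 180°W / 90°S: lon 296.7269°, lat 43.6035°.
Field: 296.7269/20 → 14 → O, 43.6035/10 → 4 → E; chars OE.
Square: 16.7269/2 → 8, 3.6035/1 → 3; chars 83.
Subsquare: 0.7269/0.0833333 → 8 → i, 0.6035/0.0416667 → 14 → o; chars io.

OE83io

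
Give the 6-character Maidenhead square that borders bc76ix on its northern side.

Latitude subsquare x = 23; +1 → 24, wraps to 0 = a, carry into square.
Latitude square 6; +1 → 7.
The longitude characters are unchanged.

BC77ia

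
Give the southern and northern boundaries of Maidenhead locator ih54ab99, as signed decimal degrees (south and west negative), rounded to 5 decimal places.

-15.92083, -15.91667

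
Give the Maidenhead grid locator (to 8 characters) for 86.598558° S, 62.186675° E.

MA13cj26

Add 180° to longitude and 90° to latitude: 242.18668, 3.40144.
Field: 242.18668/20 → 12 → M, 3.40144/10 → 0 → A; chars MA.
Square: 2.18668/2 → 1, 3.40144/1 → 3; chars 13.
Subsquare: 0.18668/0.0833333 → 2 → c, 0.40144/0.0416667 → 9 → j; chars cj.
Extended square: 0.02001/0.00833333 → 2, 0.02644/0.00416667 → 6; chars 26.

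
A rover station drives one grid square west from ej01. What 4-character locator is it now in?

DJ91

Longitude square 0; −1 → -1, wraps to 9, carry into field.
Longitude field E = 4; −1 → 3 = D.
The latitude characters are unchanged.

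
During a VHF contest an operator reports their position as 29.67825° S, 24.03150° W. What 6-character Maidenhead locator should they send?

Add 180° to longitude and 90° to latitude: 155.9685, 60.3218.
Field: 155.9685/20 → 7 → H, 60.3218/10 → 6 → G; chars HG.
Square: 15.9685/2 → 7, 0.3218/1 → 0; chars 70.
Subsquare: 1.9685/0.0833333 → 23 → x, 0.3218/0.0416667 → 7 → h; chars xh.

HG70xh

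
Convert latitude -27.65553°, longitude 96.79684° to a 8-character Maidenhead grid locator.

NG82ji52

Shift to the Maidenhead origin (180°W, 90°S): lon 276.79684, lat 62.34447.
Field: 276.79684/20 → 13 → N, 62.34447/10 → 6 → G; chars NG.
Square: 16.79684/2 → 8, 2.34447/1 → 2; chars 82.
Subsquare: 0.79684/0.0833333 → 9 → j, 0.34447/0.0416667 → 8 → i; chars ji.
Extended square: 0.04684/0.00833333 → 5, 0.01114/0.00416667 → 2; chars 52.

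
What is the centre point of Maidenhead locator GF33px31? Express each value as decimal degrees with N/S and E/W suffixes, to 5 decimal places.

36.03542° S, 52.72083° W

Field G=6, F=5: +6·20° lon, +5·10° lat → SW at lon -60°, lat -40°.
Square 3, 3: +3·2° lon, +3·1° lat → SW at lon -54°, lat -37°.
Subsquare p=15, x=23: +15·0.0833333° lon, +23·0.0416667° lat → SW at lon -52.75°, lat -36.0417°.
Extended square 3, 1: +3·0.00833333° lon, +1·0.00416667° lat → SW at lon -52.725°, lat -36.0375°.
Cell spans 0.00833333° lon × 0.00416667° lat. Centre is SW corner plus half of each.
latitude 36.03542° S, longitude 52.72083° W.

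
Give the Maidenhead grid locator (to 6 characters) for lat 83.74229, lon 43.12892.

Add 180° to longitude and 90° to latitude: 223.1289, 173.7423.
Field (20°×10°, letters A–R): lon ⌊223.1289/20⌋ = 11 → L; lat ⌊173.7423/10⌋ = 17 → R.
Square (2°×1°, digits 0–9): lon ⌊3.1289/2⌋ = 1; lat ⌊3.7423/1⌋ = 3.
Subsquare (5′×2.5′, letters a–x): lon ⌊1.1289/0.0833333⌋ = 13 → n; lat ⌊0.7423/0.0416667⌋ = 17 → r.

LR13nr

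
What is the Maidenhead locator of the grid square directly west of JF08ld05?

JF08kd95

Longitude extended square 0; −1 → -1, wraps to 9, carry into subsquare.
Longitude subsquare l = 11; −1 → 10 = k.
The latitude characters are unchanged.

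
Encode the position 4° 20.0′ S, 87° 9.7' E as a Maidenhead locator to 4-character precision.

Offset from 180°W / 90°S: lon 267.16°, lat 85.67°.
Field: lon ⌊267.16/20⌋ = 13 → N; lat ⌊85.67/10⌋ = 8 → I.
Square: lon ⌊7.16/2⌋ = 3; lat ⌊5.67/1⌋ = 5.

NI35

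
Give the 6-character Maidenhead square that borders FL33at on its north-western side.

Longitude subsquare a = 0; −1 → -1, wraps to 23 = x, carry into square.
Longitude square 3; −1 → 2.
Latitude subsquare t = 19; +1 → 20 = u.

FL23xu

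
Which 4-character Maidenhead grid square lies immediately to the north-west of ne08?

Longitude square 0; −1 → -1, wraps to 9, carry into field.
Longitude field N = 13; −1 → 12 = M.
Latitude square 8; +1 → 9.

ME99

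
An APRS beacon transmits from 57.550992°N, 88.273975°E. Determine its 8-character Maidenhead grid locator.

NO47dn22

Add 180° to longitude and 90° to latitude: 268.27398, 147.55099.
Field (20°×10°, letters A–R): 268.27398/20 → 13 → N, 147.55099/10 → 14 → O; chars NO.
Square (2°×1°, digits 0–9): 8.27398/2 → 4, 7.55099/1 → 7; chars 47.
Subsquare (5′×2.5′, letters a–x): 0.27398/0.0833333 → 3 → d, 0.55099/0.0416667 → 13 → n; chars dn.
Extended square (30″×15″, digits 0–9): 0.02398/0.00833333 → 2, 0.00933/0.00416667 → 2; chars 22.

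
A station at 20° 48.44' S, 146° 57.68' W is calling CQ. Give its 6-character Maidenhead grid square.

BG69me

Add 180° to longitude and 90° to latitude: 33.0387, 69.1927.
Field: lon ⌊33.0387/20⌋ = 1 → B; lat ⌊69.1927/10⌋ = 6 → G.
Square: lon ⌊13.0387/2⌋ = 6; lat ⌊9.1927/1⌋ = 9.
Subsquare: lon ⌊1.0387/0.0833333⌋ = 12 → m; lat ⌊0.1927/0.0416667⌋ = 4 → e.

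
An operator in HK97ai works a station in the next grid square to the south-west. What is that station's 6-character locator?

HK87xh

Longitude subsquare a = 0; −1 → -1, wraps to 23 = x, carry into square.
Longitude square 9; −1 → 8.
Latitude subsquare i = 8; −1 → 7 = h.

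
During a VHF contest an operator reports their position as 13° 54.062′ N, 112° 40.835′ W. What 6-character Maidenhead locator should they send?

DK33pv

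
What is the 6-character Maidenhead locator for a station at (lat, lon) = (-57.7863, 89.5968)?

ND42tf

Offset from 180°W / 90°S: lon 269.5968°, lat 32.2137°.
Field (20°×10°, letters A–R): 269.5968/20 → 13 → N, 32.2137/10 → 3 → D; chars ND.
Square (2°×1°, digits 0–9): 9.5968/2 → 4, 2.2137/1 → 2; chars 42.
Subsquare (5′×2.5′, letters a–x): 1.5968/0.0833333 → 19 → t, 0.2137/0.0416667 → 5 → f; chars tf.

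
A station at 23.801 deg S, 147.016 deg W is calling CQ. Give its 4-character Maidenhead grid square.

BG66

Shift to the Maidenhead origin (180°W, 90°S): lon 32.98, lat 66.20.
Field (20°×10°, letters A–R): 32.98/20 → 1 → B, 66.20/10 → 6 → G; chars BG.
Square (2°×1°, digits 0–9): 12.98/2 → 6, 6.20/1 → 6; chars 66.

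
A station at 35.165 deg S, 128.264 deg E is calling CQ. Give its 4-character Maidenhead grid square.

PF44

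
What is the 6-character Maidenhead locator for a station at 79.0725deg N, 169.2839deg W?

AQ59ib

Shift to the Maidenhead origin (180°W, 90°S): lon 10.7161, lat 169.0725.
Field: 10.7161/20 → 0 → A, 169.0725/10 → 16 → Q; chars AQ.
Square: 10.7161/2 → 5, 9.0725/1 → 9; chars 59.
Subsquare: 0.7161/0.0833333 → 8 → i, 0.0725/0.0416667 → 1 → b; chars ib.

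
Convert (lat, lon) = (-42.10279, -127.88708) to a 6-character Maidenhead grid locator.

Offset from 180°W / 90°S: lon 52.1129°, lat 47.8972°.
Field (20°×10°, letters A–R): lon ⌊52.1129/20⌋ = 2 → C; lat ⌊47.8972/10⌋ = 4 → E.
Square (2°×1°, digits 0–9): lon ⌊12.1129/2⌋ = 6; lat ⌊7.8972/1⌋ = 7.
Subsquare (5′×2.5′, letters a–x): lon ⌊0.1129/0.0833333⌋ = 1 → b; lat ⌊0.8972/0.0416667⌋ = 21 → v.

CE67bv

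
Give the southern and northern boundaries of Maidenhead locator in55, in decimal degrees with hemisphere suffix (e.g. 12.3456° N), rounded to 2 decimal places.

45.00° N, 46.00° N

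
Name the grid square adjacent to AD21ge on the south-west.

AD21fd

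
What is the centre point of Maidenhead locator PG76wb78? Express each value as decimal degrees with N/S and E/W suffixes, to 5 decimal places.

23.92292° S, 135.89583° E

Field P=15, G=6: +15·20° lon, +6·10° lat → SW at lon 120°, lat -30°.
Square 7, 6: +7·2° lon, +6·1° lat → SW at lon 134°, lat -24°.
Subsquare w=22, b=1: +22·0.0833333° lon, +1·0.0416667° lat → SW at lon 135.833°, lat -23.9583°.
Extended square 7, 8: +7·0.00833333° lon, +8·0.00416667° lat → SW at lon 135.892°, lat -23.925°.
Cell spans 0.00833333° lon × 0.00416667° lat. Centre is SW corner plus half of each.
latitude 23.92292° S, longitude 135.89583° E.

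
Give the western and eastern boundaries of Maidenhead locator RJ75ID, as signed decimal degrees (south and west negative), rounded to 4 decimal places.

174.6667, 174.7500

Field R=17, J=9: +17·20° lon, +9·10° lat → SW at lon 160°, lat 0°.
Square 7, 5: +7·2° lon, +5·1° lat → SW at lon 174°, lat 5°.
Subsquare i=8, d=3: +8·0.0833333° lon, +3·0.0416667° lat → SW at lon 174.667°, lat 5.125°.
Cell spans 0.0833333° lon × 0.0416667° lat.
west 174.6667, east 174.7500.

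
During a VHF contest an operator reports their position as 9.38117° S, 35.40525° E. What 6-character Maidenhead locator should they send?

Shift to the Maidenhead origin (180°W, 90°S): lon 215.4052, lat 80.6188.
Field: lon ⌊215.4052/20⌋ = 10 → K; lat ⌊80.6188/10⌋ = 8 → I.
Square: lon ⌊15.4052/2⌋ = 7; lat ⌊0.6188/1⌋ = 0.
Subsquare: lon ⌊1.4052/0.0833333⌋ = 16 → q; lat ⌊0.6188/0.0416667⌋ = 14 → o.

KI70qo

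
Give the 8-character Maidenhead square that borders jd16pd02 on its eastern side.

JD16pd12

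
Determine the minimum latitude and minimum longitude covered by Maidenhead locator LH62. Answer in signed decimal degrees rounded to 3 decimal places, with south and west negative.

-18.000, 52.000

Field L=11, H=7: +11·20° lon, +7·10° lat → SW at lon 40°, lat -20°.
Square 6, 2: +6·2° lon, +2·1° lat → SW at lon 52°, lat -18°.
latitude -18.000, longitude 52.000.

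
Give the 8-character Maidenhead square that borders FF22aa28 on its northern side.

Latitude extended square 8; +1 → 9.
The longitude characters are unchanged.

FF22aa29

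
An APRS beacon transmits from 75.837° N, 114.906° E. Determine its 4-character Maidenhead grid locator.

OQ75

Offset from 180°W / 90°S: lon 294.91°, lat 165.84°.
Field (20°×10°, letters A–R): lon ⌊294.91/20⌋ = 14 → O; lat ⌊165.84/10⌋ = 16 → Q.
Square (2°×1°, digits 0–9): lon ⌊14.91/2⌋ = 7; lat ⌊5.84/1⌋ = 5.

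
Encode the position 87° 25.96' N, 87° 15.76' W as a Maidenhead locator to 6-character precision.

ER67ik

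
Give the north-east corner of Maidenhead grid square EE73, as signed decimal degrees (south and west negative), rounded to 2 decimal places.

Field E=4, E=4: +4·20° lon, +4·10° lat → SW at lon -100°, lat -50°.
Square 7, 3: +7·2° lon, +3·1° lat → SW at lon -86°, lat -47°.
Cell spans 2° lon × 1° lat. NE corner is SW corner plus one full cell.
latitude -46.00, longitude -84.00.

-46.00, -84.00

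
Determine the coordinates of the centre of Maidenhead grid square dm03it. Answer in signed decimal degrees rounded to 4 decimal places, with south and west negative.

33.8125, -119.2917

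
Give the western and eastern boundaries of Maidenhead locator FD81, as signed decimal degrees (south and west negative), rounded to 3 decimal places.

-64.000, -62.000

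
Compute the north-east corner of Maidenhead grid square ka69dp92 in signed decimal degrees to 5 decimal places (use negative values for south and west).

-80.36250, 32.33333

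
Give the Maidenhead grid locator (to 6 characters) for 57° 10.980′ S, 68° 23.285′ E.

MD42et

Offset from 180°W / 90°S: lon 248.3881°, lat 32.8170°.
Field: lon ⌊248.3881/20⌋ = 12 → M; lat ⌊32.8170/10⌋ = 3 → D.
Square: lon ⌊8.3881/2⌋ = 4; lat ⌊2.8170/1⌋ = 2.
Subsquare: lon ⌊0.3881/0.0833333⌋ = 4 → e; lat ⌊0.8170/0.0416667⌋ = 19 → t.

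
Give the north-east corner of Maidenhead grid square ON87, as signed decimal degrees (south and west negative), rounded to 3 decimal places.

Field O=14, N=13: +14·20° lon, +13·10° lat → SW at lon 100°, lat 40°.
Square 8, 7: +8·2° lon, +7·1° lat → SW at lon 116°, lat 47°.
Cell spans 2° lon × 1° lat. NE corner is SW corner plus one full cell.
latitude 48.000, longitude 118.000.

48.000, 118.000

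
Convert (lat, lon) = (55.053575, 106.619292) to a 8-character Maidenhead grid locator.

Offset from 180°W / 90°S: lon 286.61929°, lat 145.05357°.
Field (20°×10°, letters A–R): 286.61929/20 → 14 → O, 145.05357/10 → 14 → O; chars OO.
Square (2°×1°, digits 0–9): 6.61929/2 → 3, 5.05357/1 → 5; chars 35.
Subsquare (5′×2.5′, letters a–x): 0.61929/0.0833333 → 7 → h, 0.05357/0.0416667 → 1 → b; chars hb.
Extended square (30″×15″, digits 0–9): 0.03596/0.00833333 → 4, 0.01191/0.00416667 → 2; chars 42.

OO35hb42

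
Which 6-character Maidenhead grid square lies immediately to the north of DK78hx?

DK79ha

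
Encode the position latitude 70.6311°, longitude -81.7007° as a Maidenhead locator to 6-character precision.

Add 180° to longitude and 90° to latitude: 98.2993, 160.6311.
Field: 98.2993/20 → 4 → E, 160.6311/10 → 16 → Q; chars EQ.
Square: 18.2993/2 → 9, 0.6311/1 → 0; chars 90.
Subsquare: 0.2993/0.0833333 → 3 → d, 0.6311/0.0416667 → 15 → p; chars dp.

EQ90dp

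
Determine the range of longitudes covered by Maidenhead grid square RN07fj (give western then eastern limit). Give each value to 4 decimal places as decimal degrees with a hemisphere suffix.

160.4167° E, 160.5000° E

Field R=17, N=13: +17·20° lon, +13·10° lat → SW at lon 160°, lat 40°.
Square 0, 7: +0·2° lon, +7·1° lat → SW at lon 160°, lat 47°.
Subsquare f=5, j=9: +5·0.0833333° lon, +9·0.0416667° lat → SW at lon 160.417°, lat 47.375°.
Cell spans 0.0833333° lon × 0.0416667° lat.
west 160.4167° E, east 160.5000° E.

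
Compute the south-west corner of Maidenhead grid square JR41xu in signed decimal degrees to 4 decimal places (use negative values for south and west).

81.8333, 9.9167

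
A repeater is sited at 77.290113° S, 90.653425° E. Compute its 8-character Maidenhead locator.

NB52hr80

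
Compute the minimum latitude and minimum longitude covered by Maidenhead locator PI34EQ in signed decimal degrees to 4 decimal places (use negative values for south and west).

-5.3333, 126.3333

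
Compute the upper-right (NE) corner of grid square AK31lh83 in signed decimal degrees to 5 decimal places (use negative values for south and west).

Field A=0, K=10: +0·20° lon, +10·10° lat → SW at lon -180°, lat 10°.
Square 3, 1: +3·2° lon, +1·1° lat → SW at lon -174°, lat 11°.
Subsquare l=11, h=7: +11·0.0833333° lon, +7·0.0416667° lat → SW at lon -173.083°, lat 11.2917°.
Extended square 8, 3: +8·0.00833333° lon, +3·0.00416667° lat → SW at lon -173.017°, lat 11.3042°.
Cell spans 0.00833333° lon × 0.00416667° lat. NE corner is SW corner plus one full cell.
latitude 11.30833, longitude -173.00833.

11.30833, -173.00833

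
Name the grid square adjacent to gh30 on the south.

GG39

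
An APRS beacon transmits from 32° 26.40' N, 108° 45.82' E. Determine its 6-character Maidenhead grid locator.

Add 180° to longitude and 90° to latitude: 288.7637, 122.4400.
Field: 288.7637/20 → 14 → O, 122.4400/10 → 12 → M; chars OM.
Square: 8.7637/2 → 4, 2.4400/1 → 2; chars 42.
Subsquare: 0.7637/0.0833333 → 9 → j, 0.4400/0.0416667 → 10 → k; chars jk.

OM42jk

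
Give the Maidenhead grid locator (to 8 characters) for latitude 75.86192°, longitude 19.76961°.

Offset from 180°W / 90°S: lon 199.76961°, lat 165.86192°.
Field (20°×10°, letters A–R): lon ⌊199.76961/20⌋ = 9 → J; lat ⌊165.86192/10⌋ = 16 → Q.
Square (2°×1°, digits 0–9): lon ⌊19.76961/2⌋ = 9; lat ⌊5.86192/1⌋ = 5.
Subsquare (5′×2.5′, letters a–x): lon ⌊1.76961/0.0833333⌋ = 21 → v; lat ⌊0.86192/0.0416667⌋ = 20 → u.
Extended square (30″×15″, digits 0–9): lon ⌊0.01961/0.00833333⌋ = 2; lat ⌊0.02859/0.00416667⌋ = 6.

JQ95vu26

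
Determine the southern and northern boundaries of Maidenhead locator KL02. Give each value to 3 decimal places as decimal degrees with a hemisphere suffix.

22.000° N, 23.000° N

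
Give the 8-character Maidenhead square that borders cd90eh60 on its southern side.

CD90eg69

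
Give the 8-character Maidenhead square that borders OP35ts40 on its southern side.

OP35tr49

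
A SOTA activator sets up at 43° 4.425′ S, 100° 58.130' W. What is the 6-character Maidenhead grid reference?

DE96mw

Offset from 180°W / 90°S: lon 79.0312°, lat 46.9263°.
Field: lon ⌊79.0312/20⌋ = 3 → D; lat ⌊46.9263/10⌋ = 4 → E.
Square: lon ⌊19.0312/2⌋ = 9; lat ⌊6.9263/1⌋ = 6.
Subsquare: lon ⌊1.0312/0.0833333⌋ = 12 → m; lat ⌊0.9263/0.0416667⌋ = 22 → w.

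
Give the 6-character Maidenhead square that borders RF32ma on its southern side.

RF31mx

Latitude subsquare a = 0; −1 → -1, wraps to 23 = x, carry into square.
Latitude square 2; −1 → 1.
The longitude characters are unchanged.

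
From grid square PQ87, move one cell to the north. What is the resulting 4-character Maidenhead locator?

Latitude square 7; +1 → 8.
The longitude characters are unchanged.

PQ88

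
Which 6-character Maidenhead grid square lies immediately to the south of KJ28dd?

KJ28dc

Latitude subsquare d = 3; −1 → 2 = c.
The longitude characters are unchanged.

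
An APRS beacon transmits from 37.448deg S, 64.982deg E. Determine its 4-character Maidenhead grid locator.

Shift to the Maidenhead origin (180°W, 90°S): lon 244.98, lat 52.55.
Field: lon ⌊244.98/20⌋ = 12 → M; lat ⌊52.55/10⌋ = 5 → F.
Square: lon ⌊4.98/2⌋ = 2; lat ⌊2.55/1⌋ = 2.

MF22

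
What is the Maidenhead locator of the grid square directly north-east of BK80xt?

BK90au

Longitude subsquare x = 23; +1 → 24, wraps to 0 = a, carry into square.
Longitude square 8; +1 → 9.
Latitude subsquare t = 19; +1 → 20 = u.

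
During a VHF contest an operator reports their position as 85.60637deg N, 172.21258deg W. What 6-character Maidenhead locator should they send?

Add 180° to longitude and 90° to latitude: 7.7874, 175.6064.
Field: lon ⌊7.7874/20⌋ = 0 → A; lat ⌊175.6064/10⌋ = 17 → R.
Square: lon ⌊7.7874/2⌋ = 3; lat ⌊5.6064/1⌋ = 5.
Subsquare: lon ⌊1.7874/0.0833333⌋ = 21 → v; lat ⌊0.6064/0.0416667⌋ = 14 → o.

AR35vo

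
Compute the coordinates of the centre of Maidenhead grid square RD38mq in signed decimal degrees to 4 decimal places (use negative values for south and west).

-51.3125, 167.0417

Field R=17, D=3: +17·20° lon, +3·10° lat → SW at lon 160°, lat -60°.
Square 3, 8: +3·2° lon, +8·1° lat → SW at lon 166°, lat -52°.
Subsquare m=12, q=16: +12·0.0833333° lon, +16·0.0416667° lat → SW at lon 167°, lat -51.3333°.
Cell spans 0.0833333° lon × 0.0416667° lat. Centre is SW corner plus half of each.
latitude -51.3125, longitude 167.0417.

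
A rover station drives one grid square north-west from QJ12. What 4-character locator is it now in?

QJ03

Longitude square 1; −1 → 0.
Latitude square 2; +1 → 3.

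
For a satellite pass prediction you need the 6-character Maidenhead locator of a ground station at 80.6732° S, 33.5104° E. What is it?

Shift to the Maidenhead origin (180°W, 90°S): lon 213.5104, lat 9.3268.
Field: lon ⌊213.5104/20⌋ = 10 → K; lat ⌊9.3268/10⌋ = 0 → A.
Square: lon ⌊13.5104/2⌋ = 6; lat ⌊9.3268/1⌋ = 9.
Subsquare: lon ⌊1.5104/0.0833333⌋ = 18 → s; lat ⌊0.3268/0.0416667⌋ = 7 → h.

KA69sh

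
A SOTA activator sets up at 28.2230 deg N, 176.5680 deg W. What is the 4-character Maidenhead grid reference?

AL18

Shift to the Maidenhead origin (180°W, 90°S): lon 3.43, lat 118.22.
Field: 3.43/20 → 0 → A, 118.22/10 → 11 → L; chars AL.
Square: 3.43/2 → 1, 8.22/1 → 8; chars 18.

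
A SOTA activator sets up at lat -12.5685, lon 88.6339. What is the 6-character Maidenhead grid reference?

NH47hk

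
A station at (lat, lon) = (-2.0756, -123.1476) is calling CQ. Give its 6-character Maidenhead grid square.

CI87kw

Offset from 180°W / 90°S: lon 56.8524°, lat 87.9244°.
Field (20°×10°, letters A–R): 56.8524/20 → 2 → C, 87.9244/10 → 8 → I; chars CI.
Square (2°×1°, digits 0–9): 16.8524/2 → 8, 7.9244/1 → 7; chars 87.
Subsquare (5′×2.5′, letters a–x): 0.8524/0.0833333 → 10 → k, 0.9244/0.0416667 → 22 → w; chars kw.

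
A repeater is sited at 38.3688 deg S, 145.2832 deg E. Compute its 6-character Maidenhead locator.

QF21pp

Shift to the Maidenhead origin (180°W, 90°S): lon 325.2832, lat 51.6312.
Field: lon ⌊325.2832/20⌋ = 16 → Q; lat ⌊51.6312/10⌋ = 5 → F.
Square: lon ⌊5.2832/2⌋ = 2; lat ⌊1.6312/1⌋ = 1.
Subsquare: lon ⌊1.2832/0.0833333⌋ = 15 → p; lat ⌊0.6312/0.0416667⌋ = 15 → p.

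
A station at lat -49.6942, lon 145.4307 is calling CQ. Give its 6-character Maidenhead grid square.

QE20rh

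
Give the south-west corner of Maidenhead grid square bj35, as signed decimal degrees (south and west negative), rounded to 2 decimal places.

5.00, -154.00

Field B=1, J=9: +1·20° lon, +9·10° lat → SW at lon -160°, lat 0°.
Square 3, 5: +3·2° lon, +5·1° lat → SW at lon -154°, lat 5°.
latitude 5.00, longitude -154.00.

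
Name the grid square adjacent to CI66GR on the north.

Latitude subsquare r = 17; +1 → 18 = s.
The longitude characters are unchanged.

CI66gs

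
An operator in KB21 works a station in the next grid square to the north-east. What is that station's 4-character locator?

KB32

Longitude square 2; +1 → 3.
Latitude square 1; +1 → 2.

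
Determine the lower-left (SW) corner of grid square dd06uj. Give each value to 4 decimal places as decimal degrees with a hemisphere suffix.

53.6250° S, 118.3333° W

Field D=3, D=3: +3·20° lon, +3·10° lat → SW at lon -120°, lat -60°.
Square 0, 6: +0·2° lon, +6·1° lat → SW at lon -120°, lat -54°.
Subsquare u=20, j=9: +20·0.0833333° lon, +9·0.0416667° lat → SW at lon -118.333°, lat -53.625°.
latitude 53.6250° S, longitude 118.3333° W.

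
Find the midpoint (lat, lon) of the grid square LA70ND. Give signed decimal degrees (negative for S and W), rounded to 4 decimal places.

-89.8542, 55.1250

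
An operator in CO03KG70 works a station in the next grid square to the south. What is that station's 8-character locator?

Latitude extended square 0; −1 → -1, wraps to 9, carry into subsquare.
Latitude subsquare g = 6; −1 → 5 = f.
The longitude characters are unchanged.

CO03kf79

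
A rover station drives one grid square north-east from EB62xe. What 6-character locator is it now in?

EB72af

Longitude subsquare x = 23; +1 → 24, wraps to 0 = a, carry into square.
Longitude square 6; +1 → 7.
Latitude subsquare e = 4; +1 → 5 = f.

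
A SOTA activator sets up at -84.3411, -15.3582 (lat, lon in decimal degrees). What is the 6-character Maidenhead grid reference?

IA25hp

Offset from 180°W / 90°S: lon 164.6418°, lat 5.6589°.
Field: 164.6418/20 → 8 → I, 5.6589/10 → 0 → A; chars IA.
Square: 4.6418/2 → 2, 5.6589/1 → 5; chars 25.
Subsquare: 0.6418/0.0833333 → 7 → h, 0.6589/0.0416667 → 15 → p; chars hp.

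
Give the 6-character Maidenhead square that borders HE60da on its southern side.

Latitude subsquare a = 0; −1 → -1, wraps to 23 = x, carry into square.
Latitude square 0; −1 → -1, wraps to 9, carry into field.
Latitude field E = 4; −1 → 3 = D.
The longitude characters are unchanged.

HD69dx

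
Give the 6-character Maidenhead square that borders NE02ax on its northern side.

Latitude subsquare x = 23; +1 → 24, wraps to 0 = a, carry into square.
Latitude square 2; +1 → 3.
The longitude characters are unchanged.

NE03aa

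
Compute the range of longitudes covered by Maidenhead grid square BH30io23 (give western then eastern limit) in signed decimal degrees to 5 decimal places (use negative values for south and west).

-153.31667, -153.30833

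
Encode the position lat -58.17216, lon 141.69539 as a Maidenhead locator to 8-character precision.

Shift to the Maidenhead origin (180°W, 90°S): lon 321.69539, lat 31.82784.
Field: lon ⌊321.69539/20⌋ = 16 → Q; lat ⌊31.82784/10⌋ = 3 → D.
Square: lon ⌊1.69539/2⌋ = 0; lat ⌊1.82784/1⌋ = 1.
Subsquare: lon ⌊1.69539/0.0833333⌋ = 20 → u; lat ⌊0.82784/0.0416667⌋ = 19 → t.
Extended square: lon ⌊0.02872/0.00833333⌋ = 3; lat ⌊0.03617/0.00416667⌋ = 8.

QD01ut38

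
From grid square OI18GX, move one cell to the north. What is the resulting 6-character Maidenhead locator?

Latitude subsquare x = 23; +1 → 24, wraps to 0 = a, carry into square.
Latitude square 8; +1 → 9.
The longitude characters are unchanged.

OI19ga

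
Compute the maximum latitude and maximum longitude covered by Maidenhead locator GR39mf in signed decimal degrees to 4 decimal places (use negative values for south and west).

89.2500, -52.9167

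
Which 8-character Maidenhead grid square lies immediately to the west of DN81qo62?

Longitude extended square 6; −1 → 5.
The latitude characters are unchanged.

DN81qo52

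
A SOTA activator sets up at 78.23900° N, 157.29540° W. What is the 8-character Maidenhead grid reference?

BQ18if47

Add 180° to longitude and 90° to latitude: 22.70460, 168.23900.
Field (20°×10°, letters A–R): lon ⌊22.70460/20⌋ = 1 → B; lat ⌊168.23900/10⌋ = 16 → Q.
Square (2°×1°, digits 0–9): lon ⌊2.70460/2⌋ = 1; lat ⌊8.23900/1⌋ = 8.
Subsquare (5′×2.5′, letters a–x): lon ⌊0.70460/0.0833333⌋ = 8 → i; lat ⌊0.23900/0.0416667⌋ = 5 → f.
Extended square (30″×15″, digits 0–9): lon ⌊0.03793/0.00833333⌋ = 4; lat ⌊0.03067/0.00416667⌋ = 7.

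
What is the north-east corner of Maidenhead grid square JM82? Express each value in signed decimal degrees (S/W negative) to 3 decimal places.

Field J=9, M=12: +9·20° lon, +12·10° lat → SW at lon 0°, lat 30°.
Square 8, 2: +8·2° lon, +2·1° lat → SW at lon 16°, lat 32°.
Cell spans 2° lon × 1° lat. NE corner is SW corner plus one full cell.
latitude 33.000, longitude 18.000.

33.000, 18.000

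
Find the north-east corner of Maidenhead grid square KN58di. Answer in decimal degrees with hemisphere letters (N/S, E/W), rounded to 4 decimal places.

Field K=10, N=13: +10·20° lon, +13·10° lat → SW at lon 20°, lat 40°.
Square 5, 8: +5·2° lon, +8·1° lat → SW at lon 30°, lat 48°.
Subsquare d=3, i=8: +3·0.0833333° lon, +8·0.0416667° lat → SW at lon 30.25°, lat 48.3333°.
Cell spans 0.0833333° lon × 0.0416667° lat. NE corner is SW corner plus one full cell.
latitude 48.3750° N, longitude 30.3333° E.

48.3750° N, 30.3333° E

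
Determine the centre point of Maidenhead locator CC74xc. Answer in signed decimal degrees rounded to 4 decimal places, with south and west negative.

-65.8958, -124.0417

Field C=2, C=2: +2·20° lon, +2·10° lat → SW at lon -140°, lat -70°.
Square 7, 4: +7·2° lon, +4·1° lat → SW at lon -126°, lat -66°.
Subsquare x=23, c=2: +23·0.0833333° lon, +2·0.0416667° lat → SW at lon -124.083°, lat -65.9167°.
Cell spans 0.0833333° lon × 0.0416667° lat. Centre is SW corner plus half of each.
latitude -65.8958, longitude -124.0417.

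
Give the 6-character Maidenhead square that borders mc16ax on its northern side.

MC17aa

Latitude subsquare x = 23; +1 → 24, wraps to 0 = a, carry into square.
Latitude square 6; +1 → 7.
The longitude characters are unchanged.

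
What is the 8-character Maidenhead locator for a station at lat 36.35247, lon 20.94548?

Add 180° to longitude and 90° to latitude: 200.94548, 126.35247.
Field (20°×10°, letters A–R): lon ⌊200.94548/20⌋ = 10 → K; lat ⌊126.35247/10⌋ = 12 → M.
Square (2°×1°, digits 0–9): lon ⌊0.94548/2⌋ = 0; lat ⌊6.35247/1⌋ = 6.
Subsquare (5′×2.5′, letters a–x): lon ⌊0.94548/0.0833333⌋ = 11 → l; lat ⌊0.35247/0.0416667⌋ = 8 → i.
Extended square (30″×15″, digits 0–9): lon ⌊0.02881/0.00833333⌋ = 3; lat ⌊0.01914/0.00416667⌋ = 4.

KM06li34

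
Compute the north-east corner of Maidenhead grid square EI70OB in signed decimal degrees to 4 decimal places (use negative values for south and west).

Field E=4, I=8: +4·20° lon, +8·10° lat → SW at lon -100°, lat -10°.
Square 7, 0: +7·2° lon, +0·1° lat → SW at lon -86°, lat -10°.
Subsquare o=14, b=1: +14·0.0833333° lon, +1·0.0416667° lat → SW at lon -84.8333°, lat -9.95833°.
Cell spans 0.0833333° lon × 0.0416667° lat. NE corner is SW corner plus one full cell.
latitude -9.9167, longitude -84.7500.

-9.9167, -84.7500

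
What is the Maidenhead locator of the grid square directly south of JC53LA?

JC52lx

Latitude subsquare a = 0; −1 → -1, wraps to 23 = x, carry into square.
Latitude square 3; −1 → 2.
The longitude characters are unchanged.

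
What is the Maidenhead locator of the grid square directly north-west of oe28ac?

Longitude subsquare a = 0; −1 → -1, wraps to 23 = x, carry into square.
Longitude square 2; −1 → 1.
Latitude subsquare c = 2; +1 → 3 = d.

OE18xd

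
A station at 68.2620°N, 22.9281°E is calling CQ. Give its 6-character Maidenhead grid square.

KP18lg

Add 180° to longitude and 90° to latitude: 202.9281, 158.2620.
Field: lon ⌊202.9281/20⌋ = 10 → K; lat ⌊158.2620/10⌋ = 15 → P.
Square: lon ⌊2.9281/2⌋ = 1; lat ⌊8.2620/1⌋ = 8.
Subsquare: lon ⌊0.9281/0.0833333⌋ = 11 → l; lat ⌊0.2620/0.0416667⌋ = 6 → g.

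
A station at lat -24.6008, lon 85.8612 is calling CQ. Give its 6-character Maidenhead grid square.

NG25wj

Shift to the Maidenhead origin (180°W, 90°S): lon 265.8612, lat 65.3992.
Field: 265.8612/20 → 13 → N, 65.3992/10 → 6 → G; chars NG.
Square: 5.8612/2 → 2, 5.3992/1 → 5; chars 25.
Subsquare: 1.8612/0.0833333 → 22 → w, 0.3992/0.0416667 → 9 → j; chars wj.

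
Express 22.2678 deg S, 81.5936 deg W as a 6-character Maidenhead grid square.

Shift to the Maidenhead origin (180°W, 90°S): lon 98.4064, lat 67.7322.
Field: lon ⌊98.4064/20⌋ = 4 → E; lat ⌊67.7322/10⌋ = 6 → G.
Square: lon ⌊18.4064/2⌋ = 9; lat ⌊7.7322/1⌋ = 7.
Subsquare: lon ⌊0.4064/0.0833333⌋ = 4 → e; lat ⌊0.7322/0.0416667⌋ = 17 → r.

EG97er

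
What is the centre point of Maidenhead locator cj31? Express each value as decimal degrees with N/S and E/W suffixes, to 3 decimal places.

1.500° N, 133.000° W

Field C=2, J=9: +2·20° lon, +9·10° lat → SW at lon -140°, lat 0°.
Square 3, 1: +3·2° lon, +1·1° lat → SW at lon -134°, lat 1°.
Cell spans 2° lon × 1° lat. Centre is SW corner plus half of each.
latitude 1.500° N, longitude 133.000° W.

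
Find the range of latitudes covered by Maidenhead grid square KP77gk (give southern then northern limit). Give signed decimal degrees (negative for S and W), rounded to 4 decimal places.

67.4167, 67.4583

Field K=10, P=15: +10·20° lon, +15·10° lat → SW at lon 20°, lat 60°.
Square 7, 7: +7·2° lon, +7·1° lat → SW at lon 34°, lat 67°.
Subsquare g=6, k=10: +6·0.0833333° lon, +10·0.0416667° lat → SW at lon 34.5°, lat 67.4167°.
Cell spans 0.0833333° lon × 0.0416667° lat.
south 67.4167, north 67.4583.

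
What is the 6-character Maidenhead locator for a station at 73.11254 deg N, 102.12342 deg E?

Add 180° to longitude and 90° to latitude: 282.1234, 163.1125.
Field (20°×10°, letters A–R): 282.1234/20 → 14 → O, 163.1125/10 → 16 → Q; chars OQ.
Square (2°×1°, digits 0–9): 2.1234/2 → 1, 3.1125/1 → 3; chars 13.
Subsquare (5′×2.5′, letters a–x): 0.1234/0.0833333 → 1 → b, 0.1125/0.0416667 → 2 → c; chars bc.

OQ13bc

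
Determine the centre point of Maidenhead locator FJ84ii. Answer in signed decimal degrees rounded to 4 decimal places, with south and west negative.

4.3542, -63.2917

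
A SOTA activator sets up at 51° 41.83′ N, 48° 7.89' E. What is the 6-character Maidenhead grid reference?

Shift to the Maidenhead origin (180°W, 90°S): lon 228.1315, lat 141.6972.
Field: lon ⌊228.1315/20⌋ = 11 → L; lat ⌊141.6972/10⌋ = 14 → O.
Square: lon ⌊8.1315/2⌋ = 4; lat ⌊1.6972/1⌋ = 1.
Subsquare: lon ⌊0.1315/0.0833333⌋ = 1 → b; lat ⌊0.6972/0.0416667⌋ = 16 → q.

LO41bq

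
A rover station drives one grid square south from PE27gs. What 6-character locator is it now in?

PE27gr

Latitude subsquare s = 18; −1 → 17 = r.
The longitude characters are unchanged.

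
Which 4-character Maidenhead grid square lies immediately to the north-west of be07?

AE98

Longitude square 0; −1 → -1, wraps to 9, carry into field.
Longitude field B = 1; −1 → 0 = A.
Latitude square 7; +1 → 8.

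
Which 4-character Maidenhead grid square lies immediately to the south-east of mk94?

NK03

Longitude square 9; +1 → 10, wraps to 0, carry into field.
Longitude field M = 12; +1 → 13 = N.
Latitude square 4; −1 → 3.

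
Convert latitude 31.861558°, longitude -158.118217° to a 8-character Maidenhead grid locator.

BM01wu56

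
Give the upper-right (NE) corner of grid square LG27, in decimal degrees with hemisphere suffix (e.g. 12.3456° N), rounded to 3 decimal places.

Field L=11, G=6: +11·20° lon, +6·10° lat → SW at lon 40°, lat -30°.
Square 2, 7: +2·2° lon, +7·1° lat → SW at lon 44°, lat -23°.
Cell spans 2° lon × 1° lat. NE corner is SW corner plus one full cell.
latitude 22.000° S, longitude 46.000° E.

22.000° S, 46.000° E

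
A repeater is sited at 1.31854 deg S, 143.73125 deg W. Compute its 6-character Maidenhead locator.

BI88dq

Shift to the Maidenhead origin (180°W, 90°S): lon 36.2688, lat 88.6815.
Field: lon ⌊36.2688/20⌋ = 1 → B; lat ⌊88.6815/10⌋ = 8 → I.
Square: lon ⌊16.2688/2⌋ = 8; lat ⌊8.6815/1⌋ = 8.
Subsquare: lon ⌊0.2688/0.0833333⌋ = 3 → d; lat ⌊0.6815/0.0416667⌋ = 16 → q.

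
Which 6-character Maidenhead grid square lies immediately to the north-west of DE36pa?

Longitude subsquare p = 15; −1 → 14 = o.
Latitude subsquare a = 0; +1 → 1 = b.

DE36ob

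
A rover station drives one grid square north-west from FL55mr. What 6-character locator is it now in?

FL55ls

Longitude subsquare m = 12; −1 → 11 = l.
Latitude subsquare r = 17; +1 → 18 = s.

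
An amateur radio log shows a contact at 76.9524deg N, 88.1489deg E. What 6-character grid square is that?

NQ46bw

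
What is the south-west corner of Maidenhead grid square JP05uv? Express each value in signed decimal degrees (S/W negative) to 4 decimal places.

Field J=9, P=15: +9·20° lon, +15·10° lat → SW at lon 0°, lat 60°.
Square 0, 5: +0·2° lon, +5·1° lat → SW at lon 0°, lat 65°.
Subsquare u=20, v=21: +20·0.0833333° lon, +21·0.0416667° lat → SW at lon 1.66667°, lat 65.875°.
latitude 65.8750, longitude 1.6667.

65.8750, 1.6667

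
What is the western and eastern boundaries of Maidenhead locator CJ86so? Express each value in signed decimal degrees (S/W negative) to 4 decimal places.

Field C=2, J=9: +2·20° lon, +9·10° lat → SW at lon -140°, lat 0°.
Square 8, 6: +8·2° lon, +6·1° lat → SW at lon -124°, lat 6°.
Subsquare s=18, o=14: +18·0.0833333° lon, +14·0.0416667° lat → SW at lon -122.5°, lat 6.58333°.
Cell spans 0.0833333° lon × 0.0416667° lat.
west -122.5000, east -122.4167.

-122.5000, -122.4167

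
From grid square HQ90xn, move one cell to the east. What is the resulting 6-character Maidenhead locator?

IQ00an

Longitude subsquare x = 23; +1 → 24, wraps to 0 = a, carry into square.
Longitude square 9; +1 → 10, wraps to 0, carry into field.
Longitude field H = 7; +1 → 8 = I.
The latitude characters are unchanged.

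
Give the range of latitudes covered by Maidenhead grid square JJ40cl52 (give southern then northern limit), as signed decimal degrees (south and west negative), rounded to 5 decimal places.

0.46667, 0.47083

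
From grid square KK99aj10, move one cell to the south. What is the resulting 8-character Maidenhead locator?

KK99ai19

Latitude extended square 0; −1 → -1, wraps to 9, carry into subsquare.
Latitude subsquare j = 9; −1 → 8 = i.
The longitude characters are unchanged.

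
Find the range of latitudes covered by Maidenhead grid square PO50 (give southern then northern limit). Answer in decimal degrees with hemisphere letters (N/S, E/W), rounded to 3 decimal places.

50.000° N, 51.000° N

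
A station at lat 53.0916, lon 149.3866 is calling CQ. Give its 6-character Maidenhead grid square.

QO43qc

Add 180° to longitude and 90° to latitude: 329.3866, 143.0916.
Field (20°×10°, letters A–R): lon ⌊329.3866/20⌋ = 16 → Q; lat ⌊143.0916/10⌋ = 14 → O.
Square (2°×1°, digits 0–9): lon ⌊9.3866/2⌋ = 4; lat ⌊3.0916/1⌋ = 3.
Subsquare (5′×2.5′, letters a–x): lon ⌊1.3866/0.0833333⌋ = 16 → q; lat ⌊0.0916/0.0416667⌋ = 2 → c.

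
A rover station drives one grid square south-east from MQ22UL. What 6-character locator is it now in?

MQ22vk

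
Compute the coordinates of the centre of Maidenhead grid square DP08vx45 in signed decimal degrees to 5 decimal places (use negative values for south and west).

Field D=3, P=15: +3·20° lon, +15·10° lat → SW at lon -120°, lat 60°.
Square 0, 8: +0·2° lon, +8·1° lat → SW at lon -120°, lat 68°.
Subsquare v=21, x=23: +21·0.0833333° lon, +23·0.0416667° lat → SW at lon -118.25°, lat 68.9583°.
Extended square 4, 5: +4·0.00833333° lon, +5·0.00416667° lat → SW at lon -118.217°, lat 68.9792°.
Cell spans 0.00833333° lon × 0.00416667° lat. Centre is SW corner plus half of each.
latitude 68.98125, longitude -118.21250.

68.98125, -118.21250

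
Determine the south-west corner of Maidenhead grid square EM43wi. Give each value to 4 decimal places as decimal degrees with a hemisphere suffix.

Field E=4, M=12: +4·20° lon, +12·10° lat → SW at lon -100°, lat 30°.
Square 4, 3: +4·2° lon, +3·1° lat → SW at lon -92°, lat 33°.
Subsquare w=22, i=8: +22·0.0833333° lon, +8·0.0416667° lat → SW at lon -90.1667°, lat 33.3333°.
latitude 33.3333° N, longitude 90.1667° W.

33.3333° N, 90.1667° W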